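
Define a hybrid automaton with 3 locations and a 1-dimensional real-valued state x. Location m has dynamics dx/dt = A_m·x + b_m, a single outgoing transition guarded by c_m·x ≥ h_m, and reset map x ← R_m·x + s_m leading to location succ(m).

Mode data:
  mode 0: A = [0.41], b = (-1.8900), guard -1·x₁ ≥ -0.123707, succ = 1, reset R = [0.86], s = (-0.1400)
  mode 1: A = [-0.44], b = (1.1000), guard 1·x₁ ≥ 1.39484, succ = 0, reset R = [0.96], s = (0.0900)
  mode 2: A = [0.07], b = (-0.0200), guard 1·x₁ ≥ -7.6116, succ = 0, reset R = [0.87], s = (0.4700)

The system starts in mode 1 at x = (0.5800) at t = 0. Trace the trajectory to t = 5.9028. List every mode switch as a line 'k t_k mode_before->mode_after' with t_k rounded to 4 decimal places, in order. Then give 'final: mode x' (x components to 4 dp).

Mode 1: guard c·x = 1.3948 hit at Δt = 1.2553 (t = 1.2553), x⁻ = (1.3948) → reset → x⁺ = (1.4290), jump to mode 0
Mode 0: guard c·x = -0.1237 hit at Δt = 0.8387 (t = 2.0940), x⁻ = (0.1237) → reset → x⁺ = (-0.0336), jump to mode 1
Mode 1: guard c·x = 1.3948 hit at Δt = 1.8856 (t = 3.9796), x⁻ = (1.3948) → reset → x⁺ = (1.4290), jump to mode 0
Mode 0: guard c·x = -0.1237 hit at Δt = 0.8387 (t = 4.8183), x⁻ = (0.1237) → reset → x⁺ = (-0.0336), jump to mode 1
Mode 1: flow for 1.0845 to horizon, guard not reached → x = (0.9278)

1 1.2553 1->0
2 2.0940 0->1
3 3.9796 1->0
4 4.8183 0->1
final: 1 0.9278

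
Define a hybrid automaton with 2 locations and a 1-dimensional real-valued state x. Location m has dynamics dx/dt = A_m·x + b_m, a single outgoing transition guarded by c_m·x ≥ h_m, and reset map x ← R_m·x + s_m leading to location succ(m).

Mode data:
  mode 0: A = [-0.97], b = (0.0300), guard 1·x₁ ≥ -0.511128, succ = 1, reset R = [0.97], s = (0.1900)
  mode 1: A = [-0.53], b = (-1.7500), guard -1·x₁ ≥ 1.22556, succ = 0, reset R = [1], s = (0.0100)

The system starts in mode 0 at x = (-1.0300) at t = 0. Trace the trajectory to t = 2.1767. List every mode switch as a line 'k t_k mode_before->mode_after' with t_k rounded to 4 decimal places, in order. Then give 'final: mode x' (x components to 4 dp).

1 0.6923 0->1
2 1.3842 1->0
final: 0 -0.5469

Mode 0: guard c·x = -0.5111 hit at Δt = 0.6923 (t = 0.6923), x⁻ = (-0.5111) → reset → x⁺ = (-0.3058), jump to mode 1
Mode 1: guard c·x = 1.2256 hit at Δt = 0.6919 (t = 1.3842), x⁻ = (-1.2256) → reset → x⁺ = (-1.2156), jump to mode 0
Mode 0: flow for 0.7925 to horizon, guard not reached → x = (-0.5469)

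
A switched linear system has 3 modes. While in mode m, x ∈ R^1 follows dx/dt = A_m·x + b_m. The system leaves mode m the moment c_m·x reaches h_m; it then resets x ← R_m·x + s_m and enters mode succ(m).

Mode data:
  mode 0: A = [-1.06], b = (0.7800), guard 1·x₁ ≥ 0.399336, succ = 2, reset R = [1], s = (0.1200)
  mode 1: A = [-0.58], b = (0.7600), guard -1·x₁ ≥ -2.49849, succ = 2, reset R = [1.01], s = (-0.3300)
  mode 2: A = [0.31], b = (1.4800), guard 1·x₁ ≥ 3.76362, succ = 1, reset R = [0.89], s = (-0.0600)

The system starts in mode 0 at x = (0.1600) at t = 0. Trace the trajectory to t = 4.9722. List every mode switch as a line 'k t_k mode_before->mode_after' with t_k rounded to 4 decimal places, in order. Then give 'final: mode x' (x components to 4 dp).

1 0.5068 0->2
2 2.0488 2->1
3 2.9287 1->2
4 3.5843 2->1
5 4.4641 1->2
final: 2 3.3820

Mode 0: guard c·x = 0.3993 hit at Δt = 0.5068 (t = 0.5068), x⁻ = (0.3993) → reset → x⁺ = (0.5193), jump to mode 2
Mode 2: guard c·x = 3.7636 hit at Δt = 1.5420 (t = 2.0488), x⁻ = (3.7636) → reset → x⁺ = (3.2896), jump to mode 1
Mode 1: guard c·x = -2.4985 hit at Δt = 0.8799 (t = 2.9287), x⁻ = (2.4985) → reset → x⁺ = (2.1935), jump to mode 2
Mode 2: guard c·x = 3.7636 hit at Δt = 0.6556 (t = 3.5843), x⁻ = (3.7636) → reset → x⁺ = (3.2896), jump to mode 1
Mode 1: guard c·x = -2.4985 hit at Δt = 0.8799 (t = 4.4641), x⁻ = (2.4985) → reset → x⁺ = (2.1935), jump to mode 2
Mode 2: flow for 0.5081 to horizon, guard not reached → x = (3.3820)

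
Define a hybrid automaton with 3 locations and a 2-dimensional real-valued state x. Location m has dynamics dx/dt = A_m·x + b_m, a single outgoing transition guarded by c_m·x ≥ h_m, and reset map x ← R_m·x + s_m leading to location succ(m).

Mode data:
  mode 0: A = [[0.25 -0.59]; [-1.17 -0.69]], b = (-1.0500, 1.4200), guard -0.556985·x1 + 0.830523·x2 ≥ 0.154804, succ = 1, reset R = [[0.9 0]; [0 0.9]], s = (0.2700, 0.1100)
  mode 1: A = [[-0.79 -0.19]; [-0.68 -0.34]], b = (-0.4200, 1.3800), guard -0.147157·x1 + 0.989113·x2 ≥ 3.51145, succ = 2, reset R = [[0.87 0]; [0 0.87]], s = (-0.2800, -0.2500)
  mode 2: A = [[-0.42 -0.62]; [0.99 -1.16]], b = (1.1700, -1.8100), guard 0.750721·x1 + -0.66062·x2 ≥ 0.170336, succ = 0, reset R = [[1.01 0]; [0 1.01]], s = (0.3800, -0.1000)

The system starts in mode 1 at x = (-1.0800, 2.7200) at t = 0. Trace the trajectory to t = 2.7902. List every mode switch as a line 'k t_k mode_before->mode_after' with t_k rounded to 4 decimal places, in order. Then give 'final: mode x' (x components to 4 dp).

Mode 1: guard c·x = 3.5114 hit at Δt = 0.6002 (t = 0.6002), x⁻ = (-1.1530, 3.3786) → reset → x⁺ = (-1.2831, 2.6893), jump to mode 2
Mode 2: guard c·x = 0.1703 hit at Δt = 0.9250 (t = 1.5252), x⁻ = (-0.2585, -0.5516) → reset → x⁺ = (0.1189, -0.6571), jump to mode 0
Mode 0: guard c·x = 0.1548 hit at Δt = 0.4062 (t = 1.9314), x⁻ = (-0.2369, 0.0275) → reset → x⁺ = (0.0568, 0.1348), jump to mode 1
Mode 1: flow for 0.8588 to horizon, guard not reached → x = (-0.3203, 1.2032)

1 0.6002 1->2
2 1.5252 2->0
3 1.9314 0->1
final: 1 -0.3203 1.2032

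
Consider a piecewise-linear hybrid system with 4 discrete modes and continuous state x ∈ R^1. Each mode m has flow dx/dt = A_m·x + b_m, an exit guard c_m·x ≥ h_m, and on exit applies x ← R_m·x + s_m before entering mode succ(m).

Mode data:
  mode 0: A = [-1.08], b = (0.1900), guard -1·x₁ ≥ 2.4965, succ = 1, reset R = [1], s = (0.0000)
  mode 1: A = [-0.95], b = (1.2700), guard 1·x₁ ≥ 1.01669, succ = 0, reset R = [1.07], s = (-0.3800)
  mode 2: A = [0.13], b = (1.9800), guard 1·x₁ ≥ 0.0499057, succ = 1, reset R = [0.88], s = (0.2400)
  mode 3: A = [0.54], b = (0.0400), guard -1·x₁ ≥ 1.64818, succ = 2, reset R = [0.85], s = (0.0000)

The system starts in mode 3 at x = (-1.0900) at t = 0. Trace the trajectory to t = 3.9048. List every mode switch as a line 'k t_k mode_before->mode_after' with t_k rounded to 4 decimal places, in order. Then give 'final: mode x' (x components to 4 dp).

Mode 3: guard c·x = 1.6482 hit at Δt = 0.8109 (t = 0.8109), x⁻ = (-1.6482) → reset → x⁺ = (-1.4010), jump to mode 2
Mode 2: guard c·x = 0.0499 hit at Δt = 0.7674 (t = 1.5783), x⁻ = (0.0499) → reset → x⁺ = (0.2839), jump to mode 1
Mode 1: guard c·x = 1.0167 hit at Δt = 1.2532 (t = 2.8315), x⁻ = (1.0167) → reset → x⁺ = (0.7079), jump to mode 0
Mode 0: flow for 1.0733 to horizon, guard not reached → x = (0.3428)

1 0.8109 3->2
2 1.5783 2->1
3 2.8315 1->0
final: 0 0.3428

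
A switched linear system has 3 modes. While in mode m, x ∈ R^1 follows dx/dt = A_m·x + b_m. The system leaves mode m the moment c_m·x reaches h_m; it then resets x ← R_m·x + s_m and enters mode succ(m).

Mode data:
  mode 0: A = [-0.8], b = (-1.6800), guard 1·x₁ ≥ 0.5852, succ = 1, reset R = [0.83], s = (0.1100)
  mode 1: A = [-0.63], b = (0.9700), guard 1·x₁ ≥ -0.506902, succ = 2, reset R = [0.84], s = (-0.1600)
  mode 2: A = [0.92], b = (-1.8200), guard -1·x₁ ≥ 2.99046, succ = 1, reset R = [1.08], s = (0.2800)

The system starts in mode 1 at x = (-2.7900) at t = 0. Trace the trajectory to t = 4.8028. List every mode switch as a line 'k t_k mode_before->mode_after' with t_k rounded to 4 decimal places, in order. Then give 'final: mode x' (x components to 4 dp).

Mode 1: guard c·x = -0.5069 hit at Δt = 1.1894 (t = 1.1894), x⁻ = (-0.5069) → reset → x⁺ = (-0.5858), jump to mode 2
Mode 2: guard c·x = 2.9905 hit at Δt = 0.7191 (t = 1.9085), x⁻ = (-2.9905) → reset → x⁺ = (-2.9497), jump to mode 1
Mode 1: guard c·x = -0.5069 hit at Δt = 1.2469 (t = 3.1554), x⁻ = (-0.5069) → reset → x⁺ = (-0.5858), jump to mode 2
Mode 2: guard c·x = 2.9905 hit at Δt = 0.7191 (t = 3.8745), x⁻ = (-2.9905) → reset → x⁺ = (-2.9497), jump to mode 1
Mode 1: flow for 0.9283 to horizon, guard not reached → x = (-0.9618)

1 1.1894 1->2
2 1.9085 2->1
3 3.1554 1->2
4 3.8745 2->1
final: 1 -0.9618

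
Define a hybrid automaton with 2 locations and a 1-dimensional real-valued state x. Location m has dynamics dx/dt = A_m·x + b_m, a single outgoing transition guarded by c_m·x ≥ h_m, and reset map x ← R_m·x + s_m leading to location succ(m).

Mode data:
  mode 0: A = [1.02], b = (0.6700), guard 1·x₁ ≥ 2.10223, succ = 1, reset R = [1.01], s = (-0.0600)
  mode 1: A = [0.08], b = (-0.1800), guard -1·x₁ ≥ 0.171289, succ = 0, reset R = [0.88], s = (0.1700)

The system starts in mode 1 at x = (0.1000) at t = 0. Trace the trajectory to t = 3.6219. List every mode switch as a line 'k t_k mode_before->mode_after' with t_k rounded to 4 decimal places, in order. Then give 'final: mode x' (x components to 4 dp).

Mode 1: guard c·x = 0.1713 hit at Δt = 1.4854 (t = 1.4854), x⁻ = (-0.1713) → reset → x⁺ = (0.0193), jump to mode 0
Mode 0: guard c·x = 2.1022 hit at Δt = 1.3787 (t = 2.8641), x⁻ = (2.1022) → reset → x⁺ = (2.0633), jump to mode 1
Mode 1: flow for 0.7578 to horizon, guard not reached → x = (2.0516)

1 1.4854 1->0
2 2.8641 0->1
final: 1 2.0516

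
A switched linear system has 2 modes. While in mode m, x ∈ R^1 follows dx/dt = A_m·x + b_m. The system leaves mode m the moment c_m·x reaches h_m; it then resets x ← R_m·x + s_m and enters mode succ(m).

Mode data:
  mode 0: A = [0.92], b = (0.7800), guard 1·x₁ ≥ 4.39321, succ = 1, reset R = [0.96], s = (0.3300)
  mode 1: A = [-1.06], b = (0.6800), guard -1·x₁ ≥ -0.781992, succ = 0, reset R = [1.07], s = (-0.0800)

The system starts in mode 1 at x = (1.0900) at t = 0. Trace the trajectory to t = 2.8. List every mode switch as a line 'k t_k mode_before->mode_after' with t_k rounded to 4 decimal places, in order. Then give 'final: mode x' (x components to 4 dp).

Mode 1: guard c·x = -0.7820 hit at Δt = 1.0951 (t = 1.0951), x⁻ = (0.7820) → reset → x⁺ = (0.7567), jump to mode 0
Mode 0: guard c·x = 4.3932 hit at Δt = 1.2866 (t = 2.3817), x⁻ = (4.3932) → reset → x⁺ = (4.5475), jump to mode 1
Mode 1: flow for 0.4183 to horizon, guard not reached → x = (3.1486)

1 1.0951 1->0
2 2.3817 0->1
final: 1 3.1486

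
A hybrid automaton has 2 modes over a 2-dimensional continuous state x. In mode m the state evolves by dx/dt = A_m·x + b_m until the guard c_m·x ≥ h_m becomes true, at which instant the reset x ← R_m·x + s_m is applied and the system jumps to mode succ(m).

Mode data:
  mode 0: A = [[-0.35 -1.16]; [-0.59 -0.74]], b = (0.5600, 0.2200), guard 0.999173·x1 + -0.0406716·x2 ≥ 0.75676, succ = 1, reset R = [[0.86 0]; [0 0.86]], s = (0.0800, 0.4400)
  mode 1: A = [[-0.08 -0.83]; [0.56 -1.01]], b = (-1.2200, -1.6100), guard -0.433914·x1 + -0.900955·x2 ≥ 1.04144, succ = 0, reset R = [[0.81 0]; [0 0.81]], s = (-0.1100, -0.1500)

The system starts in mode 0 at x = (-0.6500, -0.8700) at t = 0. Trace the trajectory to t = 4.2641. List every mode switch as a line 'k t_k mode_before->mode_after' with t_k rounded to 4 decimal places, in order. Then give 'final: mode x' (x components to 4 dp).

Mode 0: guard c·x = 0.7568 hit at Δt = 1.4079 (t = 1.4079), x⁻ = (0.7466, -0.2647) → reset → x⁺ = (0.7221, 0.2124), jump to mode 1
Mode 1: guard c·x = 1.0414 hit at Δt = 1.1781 (t = 2.5860), x⁻ = (-0.2576, -1.0319) → reset → x⁺ = (-0.3186, -0.9858), jump to mode 0
Mode 0: guard c·x = 0.7568 hit at Δt = 0.8401 (t = 3.4261), x⁻ = (0.7366, -0.5117) → reset → x⁺ = (0.7134, -0.0000), jump to mode 1
Mode 1: flow for 0.8380 to horizon, guard not reached → x = (-0.0181, -0.8326)

1 1.4079 0->1
2 2.5860 1->0
3 3.4261 0->1
final: 1 -0.0181 -0.8326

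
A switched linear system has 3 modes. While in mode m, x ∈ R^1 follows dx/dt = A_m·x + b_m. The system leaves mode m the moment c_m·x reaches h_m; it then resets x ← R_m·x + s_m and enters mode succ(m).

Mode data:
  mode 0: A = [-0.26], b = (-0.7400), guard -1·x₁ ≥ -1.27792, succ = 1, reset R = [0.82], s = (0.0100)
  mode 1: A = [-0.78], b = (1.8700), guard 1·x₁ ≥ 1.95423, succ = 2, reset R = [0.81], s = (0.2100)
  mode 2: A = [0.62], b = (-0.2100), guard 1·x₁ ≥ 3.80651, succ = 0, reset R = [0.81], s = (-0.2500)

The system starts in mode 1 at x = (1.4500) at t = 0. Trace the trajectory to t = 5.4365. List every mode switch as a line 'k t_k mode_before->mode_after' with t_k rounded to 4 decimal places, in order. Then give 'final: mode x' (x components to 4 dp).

1 0.9740 1->2
2 2.3757 2->0
3 3.6065 0->1
4 5.0245 1->2
final: 2 2.2161

Mode 1: guard c·x = 1.9542 hit at Δt = 0.9740 (t = 0.9740), x⁻ = (1.9542) → reset → x⁺ = (1.7929), jump to mode 2
Mode 2: guard c·x = 3.8065 hit at Δt = 1.4017 (t = 2.3757), x⁻ = (3.8065) → reset → x⁺ = (2.8333), jump to mode 0
Mode 0: guard c·x = -1.2779 hit at Δt = 1.2308 (t = 3.6065), x⁻ = (1.2779) → reset → x⁺ = (1.0579), jump to mode 1
Mode 1: guard c·x = 1.9542 hit at Δt = 1.4180 (t = 5.0245), x⁻ = (1.9542) → reset → x⁺ = (1.7929), jump to mode 2
Mode 2: flow for 0.4120 to horizon, guard not reached → x = (2.2161)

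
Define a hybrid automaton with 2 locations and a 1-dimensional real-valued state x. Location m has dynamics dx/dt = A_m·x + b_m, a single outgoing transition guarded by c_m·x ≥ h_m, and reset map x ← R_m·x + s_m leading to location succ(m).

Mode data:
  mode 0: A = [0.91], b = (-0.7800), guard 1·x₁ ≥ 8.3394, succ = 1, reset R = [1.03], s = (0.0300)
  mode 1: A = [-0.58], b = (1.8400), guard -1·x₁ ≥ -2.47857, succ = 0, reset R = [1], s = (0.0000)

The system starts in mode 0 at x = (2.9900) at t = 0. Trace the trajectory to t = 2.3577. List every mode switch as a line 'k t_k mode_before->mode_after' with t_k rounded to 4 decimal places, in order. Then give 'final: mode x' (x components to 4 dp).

1 1.3792 0->1
final: 1 6.2605

Mode 0: guard c·x = 8.3394 hit at Δt = 1.3792 (t = 1.3792), x⁻ = (8.3394) → reset → x⁺ = (8.6196), jump to mode 1
Mode 1: flow for 0.9785 to horizon, guard not reached → x = (6.2605)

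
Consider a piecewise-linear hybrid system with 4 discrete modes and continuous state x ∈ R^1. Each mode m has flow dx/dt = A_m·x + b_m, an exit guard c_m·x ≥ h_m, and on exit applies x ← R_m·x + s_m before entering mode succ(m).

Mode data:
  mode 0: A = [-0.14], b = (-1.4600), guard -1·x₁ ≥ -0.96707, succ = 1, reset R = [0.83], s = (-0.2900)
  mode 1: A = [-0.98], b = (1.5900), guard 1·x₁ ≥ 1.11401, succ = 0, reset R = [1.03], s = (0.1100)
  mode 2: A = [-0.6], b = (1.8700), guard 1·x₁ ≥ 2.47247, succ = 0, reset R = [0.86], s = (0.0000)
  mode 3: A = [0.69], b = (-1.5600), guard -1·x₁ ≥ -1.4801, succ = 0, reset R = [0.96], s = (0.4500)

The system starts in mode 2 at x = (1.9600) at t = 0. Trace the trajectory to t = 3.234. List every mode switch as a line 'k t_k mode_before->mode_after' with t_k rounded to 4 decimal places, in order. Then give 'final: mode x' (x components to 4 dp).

Mode 2: guard c·x = 2.4725 hit at Δt = 0.9755 (t = 0.9755), x⁻ = (2.4725) → reset → x⁺ = (2.1263), jump to mode 0
Mode 0: guard c·x = -0.9671 hit at Δt = 0.6920 (t = 1.6675), x⁻ = (0.9671) → reset → x⁺ = (0.5127), jump to mode 1
Mode 1: guard c·x = 1.1140 hit at Δt = 0.7965 (t = 2.4640), x⁻ = (1.1140) → reset → x⁺ = (1.2574), jump to mode 0
Mode 0: guard c·x = -0.9671 hit at Δt = 0.1797 (t = 2.6437), x⁻ = (0.9671) → reset → x⁺ = (0.5127), jump to mode 1
Mode 1: flow for 0.5903 to horizon, guard not reached → x = (1.0001)

1 0.9755 2->0
2 1.6675 0->1
3 2.4640 1->0
4 2.6437 0->1
final: 1 1.0001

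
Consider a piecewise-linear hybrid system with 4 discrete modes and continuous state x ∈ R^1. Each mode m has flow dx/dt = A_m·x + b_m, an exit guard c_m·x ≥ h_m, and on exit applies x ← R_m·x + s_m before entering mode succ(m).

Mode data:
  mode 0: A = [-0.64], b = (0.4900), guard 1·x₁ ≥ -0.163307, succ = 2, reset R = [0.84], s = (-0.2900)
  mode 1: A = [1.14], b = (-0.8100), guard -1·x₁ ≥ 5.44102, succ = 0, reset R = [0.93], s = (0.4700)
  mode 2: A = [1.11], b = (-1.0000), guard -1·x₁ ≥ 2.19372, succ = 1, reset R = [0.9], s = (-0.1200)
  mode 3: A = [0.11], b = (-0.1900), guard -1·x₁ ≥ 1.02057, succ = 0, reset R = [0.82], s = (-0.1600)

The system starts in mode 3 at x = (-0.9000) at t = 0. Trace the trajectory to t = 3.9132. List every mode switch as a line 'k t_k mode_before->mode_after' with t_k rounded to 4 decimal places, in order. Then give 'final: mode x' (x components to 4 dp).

Mode 3: guard c·x = 1.0206 hit at Δt = 0.4079 (t = 0.4079), x⁻ = (-1.0206) → reset → x⁺ = (-0.9969), jump to mode 0
Mode 0: guard c·x = -0.1633 hit at Δt = 1.0007 (t = 1.4086), x⁻ = (-0.1633) → reset → x⁺ = (-0.4272), jump to mode 2
Mode 2: guard c·x = 2.1937 hit at Δt = 0.7621 (t = 2.1707), x⁻ = (-2.1937) → reset → x⁺ = (-2.0943), jump to mode 1
Mode 1: guard c·x = 5.4410 hit at Δt = 0.6889 (t = 2.8596), x⁻ = (-5.4410) → reset → x⁺ = (-4.5901), jump to mode 0
Mode 0: flow for 1.0536 to horizon, guard not reached → x = (-1.9632)

1 0.4079 3->0
2 1.4086 0->2
3 2.1707 2->1
4 2.8596 1->0
final: 0 -1.9632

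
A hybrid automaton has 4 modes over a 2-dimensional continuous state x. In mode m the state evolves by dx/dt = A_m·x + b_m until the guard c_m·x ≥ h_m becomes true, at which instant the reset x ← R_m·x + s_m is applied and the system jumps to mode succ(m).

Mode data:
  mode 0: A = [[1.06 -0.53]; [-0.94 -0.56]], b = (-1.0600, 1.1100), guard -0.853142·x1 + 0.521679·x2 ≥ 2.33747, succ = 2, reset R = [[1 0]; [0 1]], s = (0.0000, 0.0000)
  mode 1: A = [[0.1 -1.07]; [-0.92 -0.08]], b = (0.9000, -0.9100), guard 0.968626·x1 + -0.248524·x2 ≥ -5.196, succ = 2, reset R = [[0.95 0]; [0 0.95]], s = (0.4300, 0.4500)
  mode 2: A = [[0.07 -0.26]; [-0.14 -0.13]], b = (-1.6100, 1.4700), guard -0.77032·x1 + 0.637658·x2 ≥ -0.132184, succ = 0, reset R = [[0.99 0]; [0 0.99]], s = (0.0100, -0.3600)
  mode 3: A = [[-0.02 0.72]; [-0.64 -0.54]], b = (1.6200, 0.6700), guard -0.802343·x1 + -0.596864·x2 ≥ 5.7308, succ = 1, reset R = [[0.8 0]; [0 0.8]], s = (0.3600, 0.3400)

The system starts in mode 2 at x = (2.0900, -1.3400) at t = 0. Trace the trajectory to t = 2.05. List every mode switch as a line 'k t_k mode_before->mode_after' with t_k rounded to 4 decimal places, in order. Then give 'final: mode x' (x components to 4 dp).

Mode 2: guard c·x = -0.1322 hit at Δt = 1.2092 (t = 1.2092), x⁻ = (0.4184, 0.2982) → reset → x⁺ = (0.4242, -0.0648), jump to mode 0
Mode 0: flow for 0.8408 to horizon, guard not reached → x = (-0.5716, 0.7111)

1 1.2092 2->0
final: 0 -0.5716 0.7111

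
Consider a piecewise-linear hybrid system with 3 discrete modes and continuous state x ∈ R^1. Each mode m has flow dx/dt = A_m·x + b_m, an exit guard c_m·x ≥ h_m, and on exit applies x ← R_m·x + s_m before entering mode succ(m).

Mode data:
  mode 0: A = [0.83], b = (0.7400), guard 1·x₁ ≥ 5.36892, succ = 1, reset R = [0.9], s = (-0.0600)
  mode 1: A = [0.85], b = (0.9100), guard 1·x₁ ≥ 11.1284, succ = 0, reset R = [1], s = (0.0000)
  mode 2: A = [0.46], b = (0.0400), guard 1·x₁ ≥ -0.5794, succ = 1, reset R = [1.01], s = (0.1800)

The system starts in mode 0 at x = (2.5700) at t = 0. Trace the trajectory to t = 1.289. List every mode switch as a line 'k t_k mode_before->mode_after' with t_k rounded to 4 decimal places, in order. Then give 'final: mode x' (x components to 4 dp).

Mode 0: guard c·x = 5.3689 hit at Δt = 0.7139 (t = 0.7139), x⁻ = (5.3689) → reset → x⁺ = (4.7720), jump to mode 1
Mode 1: flow for 0.5751 to horizon, guard not reached → x = (8.4553)

1 0.7139 0->1
final: 1 8.4553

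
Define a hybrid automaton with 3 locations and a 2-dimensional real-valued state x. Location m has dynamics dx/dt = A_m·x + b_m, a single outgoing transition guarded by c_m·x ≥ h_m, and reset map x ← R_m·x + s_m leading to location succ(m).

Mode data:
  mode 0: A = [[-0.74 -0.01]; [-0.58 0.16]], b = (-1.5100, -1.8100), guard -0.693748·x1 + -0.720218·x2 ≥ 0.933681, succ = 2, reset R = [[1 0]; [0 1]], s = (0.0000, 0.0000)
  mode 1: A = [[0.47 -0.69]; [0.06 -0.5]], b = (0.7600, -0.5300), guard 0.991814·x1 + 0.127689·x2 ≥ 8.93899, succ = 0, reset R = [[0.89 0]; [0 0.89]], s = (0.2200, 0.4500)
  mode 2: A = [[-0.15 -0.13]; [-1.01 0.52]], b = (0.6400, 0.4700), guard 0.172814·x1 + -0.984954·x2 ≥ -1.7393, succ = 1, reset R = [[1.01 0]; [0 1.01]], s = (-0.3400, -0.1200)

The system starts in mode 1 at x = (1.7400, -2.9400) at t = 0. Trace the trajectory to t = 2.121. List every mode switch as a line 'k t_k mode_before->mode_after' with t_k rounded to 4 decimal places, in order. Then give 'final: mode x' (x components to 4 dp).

1 1.5901 1->0
final: 0 5.0318 -4.1364

Mode 1: guard c·x = 8.9390 hit at Δt = 1.5901 (t = 1.5901), x⁻ = (9.2108, -1.5384) → reset → x⁺ = (8.4176, -0.9192), jump to mode 0
Mode 0: flow for 0.5309 to horizon, guard not reached → x = (5.0318, -4.1364)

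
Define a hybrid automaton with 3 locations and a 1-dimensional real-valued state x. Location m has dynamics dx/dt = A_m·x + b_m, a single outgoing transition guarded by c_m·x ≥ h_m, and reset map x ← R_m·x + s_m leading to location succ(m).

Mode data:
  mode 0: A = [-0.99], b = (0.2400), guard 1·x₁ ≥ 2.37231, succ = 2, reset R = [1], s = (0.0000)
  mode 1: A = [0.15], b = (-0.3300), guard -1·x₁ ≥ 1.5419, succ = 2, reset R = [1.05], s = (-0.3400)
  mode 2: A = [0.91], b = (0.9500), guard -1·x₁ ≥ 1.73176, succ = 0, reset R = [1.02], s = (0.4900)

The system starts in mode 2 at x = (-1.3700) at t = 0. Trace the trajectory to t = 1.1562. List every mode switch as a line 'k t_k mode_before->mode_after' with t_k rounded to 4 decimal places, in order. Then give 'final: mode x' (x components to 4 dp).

1 0.8203 2->0
final: 0 -0.8467

Mode 2: guard c·x = 1.7318 hit at Δt = 0.8203 (t = 0.8203), x⁻ = (-1.7318) → reset → x⁺ = (-1.2764), jump to mode 0
Mode 0: flow for 0.3359 to horizon, guard not reached → x = (-0.8467)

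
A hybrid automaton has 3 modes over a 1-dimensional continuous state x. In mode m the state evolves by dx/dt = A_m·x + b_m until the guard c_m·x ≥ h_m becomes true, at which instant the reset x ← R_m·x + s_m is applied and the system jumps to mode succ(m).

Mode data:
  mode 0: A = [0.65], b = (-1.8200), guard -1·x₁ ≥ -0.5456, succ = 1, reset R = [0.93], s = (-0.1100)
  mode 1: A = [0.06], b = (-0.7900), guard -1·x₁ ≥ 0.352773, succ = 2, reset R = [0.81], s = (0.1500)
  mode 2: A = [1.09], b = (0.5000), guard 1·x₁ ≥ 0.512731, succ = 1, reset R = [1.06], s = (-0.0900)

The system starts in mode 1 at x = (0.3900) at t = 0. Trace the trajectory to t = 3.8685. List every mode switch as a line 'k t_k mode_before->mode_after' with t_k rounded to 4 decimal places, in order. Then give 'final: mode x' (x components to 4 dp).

1 0.9418 1->2
2 1.9521 2->1
3 2.9769 1->2
final: 2 0.3948

Mode 1: guard c·x = 0.3528 hit at Δt = 0.9418 (t = 0.9418), x⁻ = (-0.3528) → reset → x⁺ = (-0.1357), jump to mode 2
Mode 2: guard c·x = 0.5127 hit at Δt = 1.0103 (t = 1.9521), x⁻ = (0.5127) → reset → x⁺ = (0.4535), jump to mode 1
Mode 1: guard c·x = 0.3528 hit at Δt = 1.0248 (t = 2.9769), x⁻ = (-0.3528) → reset → x⁺ = (-0.1357), jump to mode 2
Mode 2: flow for 0.8916 to horizon, guard not reached → x = (0.3948)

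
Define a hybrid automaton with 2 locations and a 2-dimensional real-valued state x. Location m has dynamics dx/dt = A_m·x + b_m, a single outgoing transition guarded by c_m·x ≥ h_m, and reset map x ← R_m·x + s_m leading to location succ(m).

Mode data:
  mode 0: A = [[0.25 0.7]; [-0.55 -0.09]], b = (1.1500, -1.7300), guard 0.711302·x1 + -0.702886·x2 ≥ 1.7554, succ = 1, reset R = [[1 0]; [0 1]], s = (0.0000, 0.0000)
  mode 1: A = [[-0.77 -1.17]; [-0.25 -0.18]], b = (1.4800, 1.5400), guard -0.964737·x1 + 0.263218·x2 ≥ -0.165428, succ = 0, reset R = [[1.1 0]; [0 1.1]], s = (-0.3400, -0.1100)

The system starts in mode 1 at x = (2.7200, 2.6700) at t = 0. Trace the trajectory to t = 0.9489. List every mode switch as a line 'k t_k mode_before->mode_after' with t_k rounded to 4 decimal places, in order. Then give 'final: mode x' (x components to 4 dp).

1 0.5416 1->0
final: 0 2.1106 2.0492

Mode 1: guard c·x = -0.1654 hit at Δt = 0.5416 (t = 0.5416), x⁻ = (0.9859, 2.9850) → reset → x⁺ = (0.7445, 3.1735), jump to mode 0
Mode 0: flow for 0.4073 to horizon, guard not reached → x = (2.1106, 2.0492)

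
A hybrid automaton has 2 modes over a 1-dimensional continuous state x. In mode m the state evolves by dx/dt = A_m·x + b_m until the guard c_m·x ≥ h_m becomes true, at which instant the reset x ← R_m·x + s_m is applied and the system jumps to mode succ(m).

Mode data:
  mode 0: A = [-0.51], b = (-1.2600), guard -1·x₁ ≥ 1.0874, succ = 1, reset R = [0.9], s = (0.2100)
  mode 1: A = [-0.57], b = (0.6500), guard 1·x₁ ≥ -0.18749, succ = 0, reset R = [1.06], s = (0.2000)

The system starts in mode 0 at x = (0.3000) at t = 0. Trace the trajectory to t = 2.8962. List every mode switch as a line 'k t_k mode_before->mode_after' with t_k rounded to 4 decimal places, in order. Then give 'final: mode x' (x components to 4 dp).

Mode 0: guard c·x = 1.0874 hit at Δt = 1.3621 (t = 1.3621), x⁻ = (-1.0874) → reset → x⁺ = (-0.7687), jump to mode 1
Mode 1: guard c·x = -0.1875 hit at Δt = 0.6369 (t = 1.9990), x⁻ = (-0.1875) → reset → x⁺ = (0.0013), jump to mode 0
Mode 0: flow for 0.8972 to horizon, guard not reached → x = (-0.9064)

1 1.3621 0->1
2 1.9990 1->0
final: 0 -0.9064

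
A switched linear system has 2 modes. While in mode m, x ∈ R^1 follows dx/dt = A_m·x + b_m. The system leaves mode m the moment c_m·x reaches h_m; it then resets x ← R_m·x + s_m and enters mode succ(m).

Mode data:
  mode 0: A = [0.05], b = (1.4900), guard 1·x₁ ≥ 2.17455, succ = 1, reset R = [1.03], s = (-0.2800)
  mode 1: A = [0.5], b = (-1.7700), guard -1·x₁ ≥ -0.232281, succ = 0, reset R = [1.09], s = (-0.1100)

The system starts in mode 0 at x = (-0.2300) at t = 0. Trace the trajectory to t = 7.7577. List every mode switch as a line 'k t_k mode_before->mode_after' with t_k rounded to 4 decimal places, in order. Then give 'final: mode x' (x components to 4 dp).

Mode 0: guard c·x = 2.1745 hit at Δt = 1.5636 (t = 1.5636), x⁻ = (2.1745) → reset → x⁺ = (1.9598), jump to mode 1
Mode 1: guard c·x = -0.2323 hit at Δt = 1.4774 (t = 3.0410), x⁻ = (0.2323) → reset → x⁺ = (0.1432), jump to mode 0
Mode 0: guard c·x = 2.1745 hit at Δt = 1.3128 (t = 4.3538), x⁻ = (2.1745) → reset → x⁺ = (1.9598), jump to mode 1
Mode 1: guard c·x = -0.2323 hit at Δt = 1.4774 (t = 5.8312), x⁻ = (0.2323) → reset → x⁺ = (0.1432), jump to mode 0
Mode 0: guard c·x = 2.1745 hit at Δt = 1.3128 (t = 7.1439), x⁻ = (2.1745) → reset → x⁺ = (1.9598), jump to mode 1
Mode 1: flow for 0.6138 to horizon, guard not reached → x = (1.3922)

1 1.5636 0->1
2 3.0410 1->0
3 4.3538 0->1
4 5.8312 1->0
5 7.1439 0->1
final: 1 1.3922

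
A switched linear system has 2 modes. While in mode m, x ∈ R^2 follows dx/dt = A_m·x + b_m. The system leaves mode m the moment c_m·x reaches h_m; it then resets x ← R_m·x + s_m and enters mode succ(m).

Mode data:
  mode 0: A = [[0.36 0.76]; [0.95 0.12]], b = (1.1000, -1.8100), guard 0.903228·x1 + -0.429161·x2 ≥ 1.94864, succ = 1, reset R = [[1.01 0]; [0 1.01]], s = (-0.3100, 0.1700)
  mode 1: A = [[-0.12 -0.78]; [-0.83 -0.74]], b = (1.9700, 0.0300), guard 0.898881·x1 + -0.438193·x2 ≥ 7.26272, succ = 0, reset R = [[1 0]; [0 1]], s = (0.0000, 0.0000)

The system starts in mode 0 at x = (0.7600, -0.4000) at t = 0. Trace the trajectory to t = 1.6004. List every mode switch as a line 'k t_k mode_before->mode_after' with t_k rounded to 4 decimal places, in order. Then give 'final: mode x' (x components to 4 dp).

Mode 0: guard c·x = 1.9486 hit at Δt = 0.9463 (t = 0.9463), x⁻ = (1.6272, -1.1159) → reset → x⁺ = (1.3335, -0.9570), jump to mode 1
Mode 1: flow for 0.6541 to horizon, guard not reached → x = (3.0610, -1.5438)

1 0.9463 0->1
final: 1 3.0610 -1.5438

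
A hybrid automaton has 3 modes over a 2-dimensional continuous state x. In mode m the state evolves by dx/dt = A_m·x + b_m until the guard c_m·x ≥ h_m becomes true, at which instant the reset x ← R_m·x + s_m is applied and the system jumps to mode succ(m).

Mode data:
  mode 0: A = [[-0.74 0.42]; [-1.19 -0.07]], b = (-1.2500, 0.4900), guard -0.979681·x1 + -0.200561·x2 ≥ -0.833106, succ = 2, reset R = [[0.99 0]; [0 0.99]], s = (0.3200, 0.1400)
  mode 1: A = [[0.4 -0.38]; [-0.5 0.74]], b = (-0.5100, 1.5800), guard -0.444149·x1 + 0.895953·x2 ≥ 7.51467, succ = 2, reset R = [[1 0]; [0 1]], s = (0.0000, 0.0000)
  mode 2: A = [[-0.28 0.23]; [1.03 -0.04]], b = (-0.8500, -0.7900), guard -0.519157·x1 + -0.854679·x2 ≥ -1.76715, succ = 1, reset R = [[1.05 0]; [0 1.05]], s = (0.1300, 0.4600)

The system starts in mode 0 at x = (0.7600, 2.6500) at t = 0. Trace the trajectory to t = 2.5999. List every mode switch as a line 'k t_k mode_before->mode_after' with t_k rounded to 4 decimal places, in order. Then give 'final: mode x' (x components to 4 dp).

Mode 0: guard c·x = -0.8331 hit at Δt = 0.6763 (t = 0.6763), x⁻ = (0.3542, 2.4236) → reset → x⁺ = (0.6707, 2.5394), jump to mode 2
Mode 2: guard c·x = -1.7671 hit at Δt = 1.2112 (t = 1.8875), x⁻ = (0.1468, 1.9784) → reset → x⁺ = (0.2842, 2.5374), jump to mode 1
Mode 1: flow for 0.7124 to horizon, guard not reached → x = (-1.2830, 5.9305)

1 0.6763 0->2
2 1.8875 2->1
final: 1 -1.2830 5.9305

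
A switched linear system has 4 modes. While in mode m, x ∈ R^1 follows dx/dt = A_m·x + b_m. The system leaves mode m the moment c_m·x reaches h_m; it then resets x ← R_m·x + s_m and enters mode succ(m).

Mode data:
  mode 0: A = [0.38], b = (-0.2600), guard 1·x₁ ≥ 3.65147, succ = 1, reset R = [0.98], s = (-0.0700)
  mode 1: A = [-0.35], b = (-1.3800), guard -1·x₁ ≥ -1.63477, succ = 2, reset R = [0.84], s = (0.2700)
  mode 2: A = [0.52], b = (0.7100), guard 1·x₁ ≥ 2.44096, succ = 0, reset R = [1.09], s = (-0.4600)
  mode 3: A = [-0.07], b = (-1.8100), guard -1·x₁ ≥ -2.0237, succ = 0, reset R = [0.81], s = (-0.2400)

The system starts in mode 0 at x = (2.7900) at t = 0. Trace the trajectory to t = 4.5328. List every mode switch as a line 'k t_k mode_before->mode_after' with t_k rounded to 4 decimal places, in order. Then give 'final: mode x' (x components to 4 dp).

Mode 0: guard c·x = 3.6515 hit at Δt = 0.9025 (t = 0.9025), x⁻ = (3.6515) → reset → x⁺ = (3.5084), jump to mode 1
Mode 1: guard c·x = -1.6348 hit at Δt = 0.8275 (t = 1.7300), x⁻ = (1.6348) → reset → x⁺ = (1.6432), jump to mode 2
Mode 2: guard c·x = 2.4410 hit at Δt = 0.4523 (t = 2.1823), x⁻ = (2.4410) → reset → x⁺ = (2.2006), jump to mode 0
Mode 0: guard c·x = 3.6515 hit at Δt = 1.7665 (t = 3.9488), x⁻ = (3.6515) → reset → x⁺ = (3.5084), jump to mode 1
Mode 1: flow for 0.5840 to horizon, guard not reached → x = (2.1310)

1 0.9025 0->1
2 1.7300 1->2
3 2.1823 2->0
4 3.9488 0->1
final: 1 2.1310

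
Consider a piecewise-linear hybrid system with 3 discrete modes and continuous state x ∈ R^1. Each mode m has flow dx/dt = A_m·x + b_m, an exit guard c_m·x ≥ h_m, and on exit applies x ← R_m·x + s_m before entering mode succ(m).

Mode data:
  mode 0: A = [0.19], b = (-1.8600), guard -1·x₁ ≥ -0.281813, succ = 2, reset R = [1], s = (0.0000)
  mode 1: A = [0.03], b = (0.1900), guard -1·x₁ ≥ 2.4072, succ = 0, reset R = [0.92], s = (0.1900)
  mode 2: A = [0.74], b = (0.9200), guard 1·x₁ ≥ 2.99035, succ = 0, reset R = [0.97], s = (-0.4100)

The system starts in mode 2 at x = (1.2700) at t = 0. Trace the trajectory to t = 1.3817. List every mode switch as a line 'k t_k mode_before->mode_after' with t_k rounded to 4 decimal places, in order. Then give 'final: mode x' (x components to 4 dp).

Mode 2: guard c·x = 2.9903 hit at Δt = 0.7047 (t = 0.7047), x⁻ = (2.9903) → reset → x⁺ = (2.4906), jump to mode 0
Mode 0: flow for 0.6770 to horizon, guard not reached → x = (1.4887)

1 0.7047 2->0
final: 0 1.4887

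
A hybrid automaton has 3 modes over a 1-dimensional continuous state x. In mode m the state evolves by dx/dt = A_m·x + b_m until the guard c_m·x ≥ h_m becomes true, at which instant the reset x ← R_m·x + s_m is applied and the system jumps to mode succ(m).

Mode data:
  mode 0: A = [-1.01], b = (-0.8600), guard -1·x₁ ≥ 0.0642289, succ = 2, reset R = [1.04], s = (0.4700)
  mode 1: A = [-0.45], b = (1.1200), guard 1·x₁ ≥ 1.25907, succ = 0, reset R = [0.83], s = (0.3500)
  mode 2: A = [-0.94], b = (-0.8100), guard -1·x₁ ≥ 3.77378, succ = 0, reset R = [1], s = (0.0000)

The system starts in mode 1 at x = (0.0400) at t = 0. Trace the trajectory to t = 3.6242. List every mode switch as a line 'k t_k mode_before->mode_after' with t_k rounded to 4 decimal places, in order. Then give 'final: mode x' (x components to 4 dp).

1 1.5306 1->0
2 2.5688 0->2
final: 2 -0.3927

Mode 1: guard c·x = 1.2591 hit at Δt = 1.5306 (t = 1.5306), x⁻ = (1.2591) → reset → x⁺ = (1.3950), jump to mode 0
Mode 0: guard c·x = 0.0642 hit at Δt = 1.0382 (t = 2.5688), x⁻ = (-0.0642) → reset → x⁺ = (0.4032), jump to mode 2
Mode 2: flow for 1.0554 to horizon, guard not reached → x = (-0.3927)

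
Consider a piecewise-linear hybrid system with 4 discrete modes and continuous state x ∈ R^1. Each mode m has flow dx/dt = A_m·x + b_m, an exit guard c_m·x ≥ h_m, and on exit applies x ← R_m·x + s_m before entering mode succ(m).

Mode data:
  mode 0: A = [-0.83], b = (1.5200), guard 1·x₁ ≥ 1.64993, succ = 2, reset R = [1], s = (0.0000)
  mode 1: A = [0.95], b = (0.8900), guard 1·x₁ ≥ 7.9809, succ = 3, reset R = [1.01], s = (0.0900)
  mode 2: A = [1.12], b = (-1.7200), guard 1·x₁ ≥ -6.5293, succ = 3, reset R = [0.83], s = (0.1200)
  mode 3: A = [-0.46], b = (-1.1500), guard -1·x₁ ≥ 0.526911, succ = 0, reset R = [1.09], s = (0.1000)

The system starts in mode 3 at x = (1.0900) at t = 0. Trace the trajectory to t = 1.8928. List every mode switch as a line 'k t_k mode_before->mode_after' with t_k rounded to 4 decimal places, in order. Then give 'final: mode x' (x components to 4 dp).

Mode 3: guard c·x = 0.5269 hit at Δt = 1.3012 (t = 1.3012), x⁻ = (-0.5269) → reset → x⁺ = (-0.4743), jump to mode 0
Mode 0: flow for 0.5916 to horizon, guard not reached → x = (0.4203)

1 1.3012 3->0
final: 0 0.4203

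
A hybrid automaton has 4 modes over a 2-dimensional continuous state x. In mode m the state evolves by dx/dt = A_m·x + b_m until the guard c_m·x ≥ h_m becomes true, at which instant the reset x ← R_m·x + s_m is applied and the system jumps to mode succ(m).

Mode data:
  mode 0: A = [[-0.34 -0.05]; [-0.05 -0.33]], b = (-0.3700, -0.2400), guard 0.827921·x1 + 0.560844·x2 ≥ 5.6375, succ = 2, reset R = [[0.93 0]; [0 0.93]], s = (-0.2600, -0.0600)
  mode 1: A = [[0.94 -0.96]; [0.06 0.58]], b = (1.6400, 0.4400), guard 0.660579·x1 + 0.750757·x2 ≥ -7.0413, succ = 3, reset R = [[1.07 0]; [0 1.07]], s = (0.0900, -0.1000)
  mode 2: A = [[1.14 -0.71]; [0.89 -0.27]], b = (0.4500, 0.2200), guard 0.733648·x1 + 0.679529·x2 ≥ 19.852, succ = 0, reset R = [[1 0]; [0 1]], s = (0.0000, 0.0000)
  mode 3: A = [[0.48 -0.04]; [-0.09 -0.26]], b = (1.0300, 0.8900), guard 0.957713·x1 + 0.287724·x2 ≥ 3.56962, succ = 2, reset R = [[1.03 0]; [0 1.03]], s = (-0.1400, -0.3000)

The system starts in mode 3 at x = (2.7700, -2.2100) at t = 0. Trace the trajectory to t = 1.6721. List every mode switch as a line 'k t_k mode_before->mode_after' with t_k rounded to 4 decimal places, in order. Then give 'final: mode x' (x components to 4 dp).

1 0.5240 3->2
final: 2 15.1715 7.0012

Mode 3: guard c·x = 3.5696 hit at Δt = 0.5240 (t = 0.5240), x⁻ = (4.2218, -1.6461) → reset → x⁺ = (4.2084, -1.9955), jump to mode 2
Mode 2: flow for 1.1481 to horizon, guard not reached → x = (15.1715, 7.0012)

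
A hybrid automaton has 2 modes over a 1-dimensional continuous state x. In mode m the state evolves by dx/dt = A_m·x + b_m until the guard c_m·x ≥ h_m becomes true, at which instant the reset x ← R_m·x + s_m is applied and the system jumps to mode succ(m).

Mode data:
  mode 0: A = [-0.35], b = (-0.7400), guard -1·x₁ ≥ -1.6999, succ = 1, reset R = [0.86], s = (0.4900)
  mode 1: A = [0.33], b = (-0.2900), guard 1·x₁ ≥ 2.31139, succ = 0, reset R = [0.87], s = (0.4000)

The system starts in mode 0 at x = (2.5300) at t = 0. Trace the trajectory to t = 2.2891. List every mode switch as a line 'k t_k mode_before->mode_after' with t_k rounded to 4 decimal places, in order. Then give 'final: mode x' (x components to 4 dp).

1 0.5626 0->1
2 1.4381 1->0
3 1.9265 0->1
final: 1 2.0883

Mode 0: guard c·x = -1.6999 hit at Δt = 0.5626 (t = 0.5626), x⁻ = (1.6999) → reset → x⁺ = (1.9519), jump to mode 1
Mode 1: guard c·x = 2.3114 hit at Δt = 0.8755 (t = 1.4381), x⁻ = (2.3114) → reset → x⁺ = (2.4109), jump to mode 0
Mode 0: guard c·x = -1.6999 hit at Δt = 0.4884 (t = 1.9265), x⁻ = (1.6999) → reset → x⁺ = (1.9519), jump to mode 1
Mode 1: flow for 0.3626 to horizon, guard not reached → x = (2.0883)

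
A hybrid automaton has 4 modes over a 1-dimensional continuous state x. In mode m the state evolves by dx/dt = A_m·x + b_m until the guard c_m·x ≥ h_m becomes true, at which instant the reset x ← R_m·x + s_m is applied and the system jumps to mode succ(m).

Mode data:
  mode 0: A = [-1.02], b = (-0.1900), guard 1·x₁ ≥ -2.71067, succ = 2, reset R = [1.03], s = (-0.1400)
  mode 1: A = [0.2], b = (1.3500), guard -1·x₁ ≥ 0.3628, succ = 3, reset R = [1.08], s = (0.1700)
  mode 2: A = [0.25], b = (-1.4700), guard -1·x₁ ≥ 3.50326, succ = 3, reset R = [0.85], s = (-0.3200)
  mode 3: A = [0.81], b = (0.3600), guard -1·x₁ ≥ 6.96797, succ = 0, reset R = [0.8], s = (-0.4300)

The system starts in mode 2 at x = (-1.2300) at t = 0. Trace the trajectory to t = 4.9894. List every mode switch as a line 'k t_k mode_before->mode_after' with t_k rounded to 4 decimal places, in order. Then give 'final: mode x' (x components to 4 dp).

Mode 2: guard c·x = 3.5033 hit at Δt = 1.1097 (t = 1.1097), x⁻ = (-3.5033) → reset → x⁺ = (-3.2978), jump to mode 3
Mode 3: guard c·x = 6.9680 hit at Δt = 1.0209 (t = 2.1306), x⁻ = (-6.9680) → reset → x⁺ = (-6.0044), jump to mode 0
Mode 0: guard c·x = -2.7107 hit at Δt = 0.8186 (t = 2.9492), x⁻ = (-2.7107) → reset → x⁺ = (-2.9320), jump to mode 2
Mode 2: guard c·x = 3.5033 hit at Δt = 0.2513 (t = 3.2005), x⁻ = (-3.5033) → reset → x⁺ = (-3.2978), jump to mode 3
Mode 3: guard c·x = 6.9680 hit at Δt = 1.0209 (t = 4.2214), x⁻ = (-6.9680) → reset → x⁺ = (-6.0044), jump to mode 0
Mode 0: flow for 0.7680 to horizon, guard not reached → x = (-2.8443)

1 1.1097 2->3
2 2.1306 3->0
3 2.9492 0->2
4 3.2005 2->3
5 4.2214 3->0
final: 0 -2.8443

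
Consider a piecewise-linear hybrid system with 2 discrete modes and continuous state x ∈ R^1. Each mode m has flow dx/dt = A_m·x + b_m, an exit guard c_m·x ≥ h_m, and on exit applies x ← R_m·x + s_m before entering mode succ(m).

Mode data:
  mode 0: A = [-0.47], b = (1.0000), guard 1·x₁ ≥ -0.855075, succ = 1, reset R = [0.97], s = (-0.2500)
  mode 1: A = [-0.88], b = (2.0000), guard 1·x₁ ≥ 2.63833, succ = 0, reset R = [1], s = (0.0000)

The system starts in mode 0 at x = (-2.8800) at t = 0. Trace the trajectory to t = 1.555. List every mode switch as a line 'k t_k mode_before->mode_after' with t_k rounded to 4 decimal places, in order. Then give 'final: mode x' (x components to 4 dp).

1 1.1024 0->1
final: 1 0.0219

Mode 0: guard c·x = -0.8551 hit at Δt = 1.1024 (t = 1.1024), x⁻ = (-0.8551) → reset → x⁺ = (-1.0794), jump to mode 1
Mode 1: flow for 0.4526 to horizon, guard not reached → x = (0.0219)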